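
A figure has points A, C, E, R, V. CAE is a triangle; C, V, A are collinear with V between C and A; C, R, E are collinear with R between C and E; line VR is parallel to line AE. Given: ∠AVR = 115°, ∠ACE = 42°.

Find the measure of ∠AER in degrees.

∠AER = 73°

1. ∠CVR = 65°  [linear pair at V on CA]
2. ∠RCV = 42°  [V on CA, R on CE]
3. ∠CRV = 73°  [△CVR]
4. ∠ERV = 107°  [linear pair at R on CE]
5. ∠AER = 73°  [VR∥AE, co-interior at E–R]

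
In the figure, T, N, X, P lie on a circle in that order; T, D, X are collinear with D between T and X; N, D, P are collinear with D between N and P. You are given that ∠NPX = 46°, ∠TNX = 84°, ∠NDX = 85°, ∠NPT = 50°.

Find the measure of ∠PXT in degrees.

1. ∠TPX = 96°  [cyclic TNXP, opposite ∠N+∠P]
2. ∠PDT = 85°  [vertical angles at D]
3. ∠PTX = 45°  [△TDP]
4. ∠PXT = 39°  [△TXP]

∠PXT = 39°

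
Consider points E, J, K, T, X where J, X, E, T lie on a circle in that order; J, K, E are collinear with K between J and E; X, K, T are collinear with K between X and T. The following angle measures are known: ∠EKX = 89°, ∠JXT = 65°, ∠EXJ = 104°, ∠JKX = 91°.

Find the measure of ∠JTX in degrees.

1. ∠EJX = 24°  [△JKX]
2. ∠JEX = 52°  [△JXE]
3. ∠JTX = 52°  [same arc JX]

∠JTX = 52°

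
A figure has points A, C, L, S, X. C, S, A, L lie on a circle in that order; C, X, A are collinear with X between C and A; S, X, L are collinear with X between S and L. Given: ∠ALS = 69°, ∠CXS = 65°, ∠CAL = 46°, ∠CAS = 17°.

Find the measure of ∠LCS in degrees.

∠LCS = 117°

1. ∠ACS = 69°  [same arc SA]
2. ∠CSL = 46°  [△CXS]
3. ∠CLS = 17°  [same arc CS]
4. ∠LCS = 117°  [△CSL]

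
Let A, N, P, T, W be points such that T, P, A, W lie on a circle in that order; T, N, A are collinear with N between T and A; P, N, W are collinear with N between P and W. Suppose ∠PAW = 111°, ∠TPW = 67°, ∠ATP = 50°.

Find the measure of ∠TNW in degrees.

∠TNW = 117°

1. ∠TAW = 67°  [same arc TW]
2. ∠AWP = 50°  [same arc PA]
3. ∠ANW = 63°  [△ANW]
4. ∠TNW = 117°  [linear pair at N on TA]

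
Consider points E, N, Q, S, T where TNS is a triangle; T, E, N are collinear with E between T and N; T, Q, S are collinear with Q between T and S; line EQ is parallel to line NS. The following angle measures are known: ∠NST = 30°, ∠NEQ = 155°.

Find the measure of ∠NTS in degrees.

1. ∠EQT = 30°  [EQ∥NS, corresponding at Q]
2. ∠QET = 25°  [linear pair at E on TN]
3. ∠ETQ = 125°  [△TEQ]
4. ∠NTS = 125°  [E on TN, Q on TS]

∠NTS = 125°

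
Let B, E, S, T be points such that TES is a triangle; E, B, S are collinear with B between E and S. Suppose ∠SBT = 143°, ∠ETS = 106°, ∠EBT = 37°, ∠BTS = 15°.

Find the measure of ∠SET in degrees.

∠SET = 52°

1. ∠BST = 22°  [△TBS]
2. ∠EST = 22°  [B on ray SE]
3. ∠SET = 52°  [△TES]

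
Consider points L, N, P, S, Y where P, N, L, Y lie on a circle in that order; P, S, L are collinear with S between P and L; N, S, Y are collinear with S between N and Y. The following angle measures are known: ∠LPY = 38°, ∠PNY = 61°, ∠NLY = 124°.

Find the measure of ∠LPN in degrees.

1. ∠LNY = 38°  [same arc LY]
2. ∠LYN = 18°  [△NLY]
3. ∠LPN = 18°  [same arc NL]

∠LPN = 18°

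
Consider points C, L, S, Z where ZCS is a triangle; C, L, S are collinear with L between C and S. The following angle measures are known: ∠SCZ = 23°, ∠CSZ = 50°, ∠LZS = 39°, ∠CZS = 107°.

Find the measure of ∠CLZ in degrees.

∠CLZ = 89°

1. ∠LSZ = 50°  [L on ray SC]
2. ∠SLZ = 91°  [△ZLS]
3. ∠CLZ = 89°  [linear pair at L on CS]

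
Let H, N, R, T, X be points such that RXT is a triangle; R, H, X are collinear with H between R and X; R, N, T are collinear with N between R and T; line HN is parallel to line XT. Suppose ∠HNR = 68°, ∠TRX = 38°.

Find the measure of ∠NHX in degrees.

∠NHX = 106°

1. ∠RTX = 68°  [HN∥XT, corresponding at N]
2. ∠RXT = 74°  [△RXT]
3. ∠NHR = 74°  [HN∥XT, corresponding at H]
4. ∠NHX = 106°  [linear pair at H on RX]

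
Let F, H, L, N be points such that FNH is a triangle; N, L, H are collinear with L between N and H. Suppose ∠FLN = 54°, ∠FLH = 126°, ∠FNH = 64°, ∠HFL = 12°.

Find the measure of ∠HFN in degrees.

∠HFN = 74°

1. ∠FHL = 42°  [△FLH]
2. ∠FHN = 42°  [L on ray HN]
3. ∠HFN = 74°  [△FNH]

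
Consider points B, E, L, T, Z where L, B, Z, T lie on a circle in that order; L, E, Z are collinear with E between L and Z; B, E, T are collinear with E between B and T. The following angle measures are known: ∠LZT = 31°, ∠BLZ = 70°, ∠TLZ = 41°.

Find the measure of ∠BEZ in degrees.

1. ∠LBT = 31°  [same arc LT]
2. ∠BEL = 79°  [△LEB]
3. ∠BEZ = 101°  [linear pair at E on LZ]

∠BEZ = 101°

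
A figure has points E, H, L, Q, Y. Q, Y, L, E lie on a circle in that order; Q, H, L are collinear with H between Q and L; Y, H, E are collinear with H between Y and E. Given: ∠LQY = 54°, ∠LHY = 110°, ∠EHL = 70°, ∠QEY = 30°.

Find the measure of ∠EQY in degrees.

∠EQY = 94°

1. ∠QHY = 70°  [linear pair at H on QL]
2. ∠EYQ = 56°  [△QHY]
3. ∠EQY = 94°  [△QYE]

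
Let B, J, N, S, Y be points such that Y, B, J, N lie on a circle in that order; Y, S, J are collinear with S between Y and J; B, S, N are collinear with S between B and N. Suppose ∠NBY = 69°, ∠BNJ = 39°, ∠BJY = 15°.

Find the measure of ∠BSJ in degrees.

∠BSJ = 108°

1. ∠BYJ = 39°  [same arc BJ]
2. ∠BSY = 72°  [△YSB]
3. ∠BSJ = 108°  [linear pair at S on YJ]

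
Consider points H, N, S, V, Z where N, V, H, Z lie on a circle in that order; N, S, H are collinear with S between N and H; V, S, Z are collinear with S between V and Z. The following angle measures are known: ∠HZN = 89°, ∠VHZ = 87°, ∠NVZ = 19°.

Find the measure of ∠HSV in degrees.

1. ∠VNZ = 93°  [cyclic NVHZ, opposite ∠N+∠H]
2. ∠NHZ = 19°  [same arc NZ]
3. ∠NZV = 68°  [△NVZ]
4. ∠HNZ = 72°  [△NHZ]
5. ∠NHV = 68°  [same arc NV]
6. ∠HVZ = 72°  [same arc HZ]
7. ∠HSV = 40°  [△VSH]

∠HSV = 40°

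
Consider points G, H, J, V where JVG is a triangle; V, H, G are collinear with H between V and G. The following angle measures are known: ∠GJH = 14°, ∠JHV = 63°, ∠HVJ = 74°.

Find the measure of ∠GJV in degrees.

1. ∠GHJ = 117°  [linear pair at H on VG]
2. ∠GVJ = 74°  [H on ray VG]
3. ∠HGJ = 49°  [△JHG]
4. ∠JGV = 49°  [H on ray GV]
5. ∠GJV = 57°  [△JVG]

∠GJV = 57°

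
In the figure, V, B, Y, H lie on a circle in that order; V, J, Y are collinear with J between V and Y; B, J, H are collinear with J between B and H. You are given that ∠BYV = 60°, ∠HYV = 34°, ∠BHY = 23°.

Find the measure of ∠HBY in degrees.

∠HBY = 63°

1. ∠BHV = 60°  [same arc VB]
2. ∠HBV = 34°  [same arc VH]
3. ∠BVH = 86°  [△VBH]
4. ∠BYH = 94°  [cyclic VBYH, opposite ∠V+∠Y]
5. ∠HBY = 63°  [△BYH]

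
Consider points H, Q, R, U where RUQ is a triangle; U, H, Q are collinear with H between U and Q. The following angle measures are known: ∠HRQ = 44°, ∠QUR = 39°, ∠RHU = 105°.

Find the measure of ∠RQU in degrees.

1. ∠QHR = 75°  [linear pair at H on UQ]
2. ∠HQR = 61°  [△RHQ]
3. ∠RQU = 61°  [H on ray QU]

∠RQU = 61°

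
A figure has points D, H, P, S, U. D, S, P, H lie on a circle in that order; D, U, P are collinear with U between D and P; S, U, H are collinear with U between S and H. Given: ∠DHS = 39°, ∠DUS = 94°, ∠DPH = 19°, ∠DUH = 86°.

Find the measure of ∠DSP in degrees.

∠DSP = 74°

1. ∠HDP = 55°  [△DUH]
2. ∠DHP = 106°  [△DPH]
3. ∠DSP = 74°  [cyclic DSPH, opposite ∠S+∠H]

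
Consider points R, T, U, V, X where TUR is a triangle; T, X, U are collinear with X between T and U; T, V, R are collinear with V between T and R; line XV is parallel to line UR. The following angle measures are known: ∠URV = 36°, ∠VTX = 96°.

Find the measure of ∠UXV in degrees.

∠UXV = 132°

1. ∠TRU = 36°  [V on ray RT]
2. ∠RTU = 96°  [X on TU, V on TR]
3. ∠RUT = 48°  [△TUR]
4. ∠TXV = 48°  [XV∥UR, corresponding at X]
5. ∠UXV = 132°  [linear pair at X on TU]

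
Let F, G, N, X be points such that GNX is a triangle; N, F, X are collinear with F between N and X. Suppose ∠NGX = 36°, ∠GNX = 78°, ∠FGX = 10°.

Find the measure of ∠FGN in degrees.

1. ∠GXN = 66°  [△GNX]
2. ∠FNG = 78°  [F on ray NX]
3. ∠FXG = 66°  [F on ray XN]
4. ∠GFX = 104°  [△GFX]
5. ∠GFN = 76°  [linear pair at F on NX]
6. ∠FGN = 26°  [△GNF]

∠FGN = 26°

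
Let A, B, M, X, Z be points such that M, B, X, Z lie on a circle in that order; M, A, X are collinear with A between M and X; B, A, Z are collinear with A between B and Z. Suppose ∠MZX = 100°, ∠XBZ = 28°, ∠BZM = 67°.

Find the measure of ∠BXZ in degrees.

1. ∠MBX = 80°  [cyclic MBXZ, opposite ∠B+∠Z]
2. ∠BXM = 67°  [same arc MB]
3. ∠BMX = 33°  [△MBX]
4. ∠BZX = 33°  [same arc BX]
5. ∠BXZ = 119°  [△BXZ]

∠BXZ = 119°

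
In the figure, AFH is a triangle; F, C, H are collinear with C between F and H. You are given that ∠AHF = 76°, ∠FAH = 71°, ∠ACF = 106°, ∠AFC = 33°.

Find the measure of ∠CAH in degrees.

1. ∠AHC = 76°  [C on ray HF]
2. ∠ACH = 74°  [linear pair at C on FH]
3. ∠CAH = 30°  [△ACH]

∠CAH = 30°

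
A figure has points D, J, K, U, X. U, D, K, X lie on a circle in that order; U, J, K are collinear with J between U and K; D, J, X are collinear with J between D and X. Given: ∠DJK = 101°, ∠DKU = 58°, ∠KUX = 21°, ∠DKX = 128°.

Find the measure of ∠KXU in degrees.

1. ∠UJX = 101°  [vertical angles at J]
2. ∠KDX = 21°  [△DJK]
3. ∠DXK = 31°  [△DKX]
4. ∠KJX = 79°  [linear pair at J on UK]
5. ∠UKX = 70°  [△KJX]
6. ∠KXU = 89°  [△UKX]

∠KXU = 89°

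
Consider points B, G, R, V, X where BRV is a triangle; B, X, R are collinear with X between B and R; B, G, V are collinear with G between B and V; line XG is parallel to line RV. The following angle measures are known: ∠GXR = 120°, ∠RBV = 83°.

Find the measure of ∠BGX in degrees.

1. ∠BXG = 60°  [linear pair at X on BR]
2. ∠GBX = 83°  [X on BR, G on BV]
3. ∠BGX = 37°  [△BXG]

∠BGX = 37°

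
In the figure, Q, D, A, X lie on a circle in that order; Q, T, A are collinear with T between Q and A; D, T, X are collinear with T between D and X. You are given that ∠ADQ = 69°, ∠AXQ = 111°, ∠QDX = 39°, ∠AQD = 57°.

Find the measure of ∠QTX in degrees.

∠QTX = 96°

1. ∠DAQ = 54°  [△QDA]
2. ∠QAX = 39°  [same arc QX]
3. ∠DXQ = 54°  [same arc QD]
4. ∠AQX = 30°  [△QAX]
5. ∠QTX = 96°  [△QTX]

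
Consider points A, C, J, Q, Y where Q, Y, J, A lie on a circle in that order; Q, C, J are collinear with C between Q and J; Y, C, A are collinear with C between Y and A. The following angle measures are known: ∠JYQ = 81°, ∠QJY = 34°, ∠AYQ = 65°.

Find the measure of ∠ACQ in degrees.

1. ∠JAQ = 99°  [cyclic QYJA, opposite ∠Y+∠A]
2. ∠QAY = 34°  [same arc QY]
3. ∠AJQ = 65°  [same arc QA]
4. ∠AQJ = 16°  [△QJA]
5. ∠ACQ = 130°  [△QCA]

∠ACQ = 130°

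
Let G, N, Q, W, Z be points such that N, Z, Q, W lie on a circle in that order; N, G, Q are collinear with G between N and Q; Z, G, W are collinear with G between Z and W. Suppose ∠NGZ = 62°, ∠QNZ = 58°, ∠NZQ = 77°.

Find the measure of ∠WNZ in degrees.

∠WNZ = 75°

1. ∠QGZ = 118°  [linear pair at G on NQ]
2. ∠QWZ = 58°  [same arc ZQ]
3. ∠NQZ = 45°  [△NZQ]
4. ∠QZW = 17°  [△ZGQ]
5. ∠WQZ = 105°  [△ZQW]
6. ∠WNZ = 75°  [cyclic NZQW, opposite ∠N+∠Q]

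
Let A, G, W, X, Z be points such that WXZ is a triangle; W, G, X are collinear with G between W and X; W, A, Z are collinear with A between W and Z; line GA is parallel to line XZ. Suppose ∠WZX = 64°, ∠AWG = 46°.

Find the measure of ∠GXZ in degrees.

1. ∠GAW = 64°  [GA∥XZ, corresponding at A]
2. ∠AGW = 70°  [△WGA]
3. ∠AGX = 110°  [linear pair at G on WX]
4. ∠GXZ = 70°  [GA∥XZ, co-interior at X–G]

∠GXZ = 70°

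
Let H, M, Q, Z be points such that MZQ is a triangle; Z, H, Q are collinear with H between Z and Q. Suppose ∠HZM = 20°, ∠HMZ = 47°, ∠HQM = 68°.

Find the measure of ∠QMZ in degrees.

∠QMZ = 92°

1. ∠MZQ = 20°  [H on ray ZQ]
2. ∠MQZ = 68°  [H on ray QZ]
3. ∠QMZ = 92°  [△MZQ]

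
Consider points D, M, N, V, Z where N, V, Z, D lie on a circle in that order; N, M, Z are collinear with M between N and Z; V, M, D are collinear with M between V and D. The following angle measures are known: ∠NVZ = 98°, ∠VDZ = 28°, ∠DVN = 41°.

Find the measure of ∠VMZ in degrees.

∠VMZ = 69°

1. ∠VNZ = 28°  [same arc VZ]
2. ∠NMV = 111°  [△NMV]
3. ∠VMZ = 69°  [linear pair at M on NZ]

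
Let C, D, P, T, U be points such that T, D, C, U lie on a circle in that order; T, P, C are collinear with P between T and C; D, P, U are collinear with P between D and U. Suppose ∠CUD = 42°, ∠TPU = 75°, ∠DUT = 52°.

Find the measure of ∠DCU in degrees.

∠DCU = 85°

1. ∠CPD = 75°  [vertical angles at P]
2. ∠DCT = 52°  [same arc TD]
3. ∠CDU = 53°  [△DPC]
4. ∠DCU = 85°  [△DCU]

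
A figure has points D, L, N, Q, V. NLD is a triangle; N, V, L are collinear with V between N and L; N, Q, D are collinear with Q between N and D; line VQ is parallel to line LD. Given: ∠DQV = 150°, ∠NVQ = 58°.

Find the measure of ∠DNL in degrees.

∠DNL = 92°

1. ∠NQV = 30°  [linear pair at Q on ND]
2. ∠QNV = 92°  [△NVQ]
3. ∠DNL = 92°  [V on NL, Q on ND]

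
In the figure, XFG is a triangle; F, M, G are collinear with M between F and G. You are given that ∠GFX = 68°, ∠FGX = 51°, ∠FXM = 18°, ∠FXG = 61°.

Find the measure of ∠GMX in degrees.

1. ∠MFX = 68°  [M on ray FG]
2. ∠FMX = 94°  [△XFM]
3. ∠GMX = 86°  [linear pair at M on FG]

∠GMX = 86°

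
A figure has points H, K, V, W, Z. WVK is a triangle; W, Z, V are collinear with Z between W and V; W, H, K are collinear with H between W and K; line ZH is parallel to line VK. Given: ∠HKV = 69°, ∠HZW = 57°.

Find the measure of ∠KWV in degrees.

∠KWV = 54°

1. ∠VKW = 69°  [H on ray KW]
2. ∠KVW = 57°  [ZH∥VK, corresponding at Z]
3. ∠KWV = 54°  [△WVK]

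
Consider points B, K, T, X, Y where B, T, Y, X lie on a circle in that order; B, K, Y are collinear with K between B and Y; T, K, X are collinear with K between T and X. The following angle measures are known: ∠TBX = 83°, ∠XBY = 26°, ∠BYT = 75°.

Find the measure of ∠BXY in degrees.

∠BXY = 132°

1. ∠BXT = 75°  [same arc BT]
2. ∠BTX = 22°  [△BTX]
3. ∠BYX = 22°  [same arc BX]
4. ∠BXY = 132°  [△BYX]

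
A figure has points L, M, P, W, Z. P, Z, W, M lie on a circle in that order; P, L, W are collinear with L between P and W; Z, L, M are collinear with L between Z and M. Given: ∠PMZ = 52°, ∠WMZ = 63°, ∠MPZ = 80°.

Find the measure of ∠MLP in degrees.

∠MLP = 111°

1. ∠PWZ = 52°  [same arc PZ]
2. ∠MZP = 48°  [△PZM]
3. ∠WPZ = 63°  [same arc ZW]
4. ∠PZW = 65°  [△PZW]
5. ∠MWP = 48°  [same arc PM]
6. ∠PMW = 115°  [cyclic PZWM, opposite ∠Z+∠M]
7. ∠MPW = 17°  [△PWM]
8. ∠MLP = 111°  [△PLM]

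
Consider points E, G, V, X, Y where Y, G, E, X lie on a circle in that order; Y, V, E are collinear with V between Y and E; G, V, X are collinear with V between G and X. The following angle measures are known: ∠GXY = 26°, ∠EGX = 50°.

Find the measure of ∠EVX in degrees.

∠EVX = 76°

1. ∠EYX = 50°  [same arc EX]
2. ∠XVY = 104°  [△YVX]
3. ∠EVX = 76°  [linear pair at V on YE]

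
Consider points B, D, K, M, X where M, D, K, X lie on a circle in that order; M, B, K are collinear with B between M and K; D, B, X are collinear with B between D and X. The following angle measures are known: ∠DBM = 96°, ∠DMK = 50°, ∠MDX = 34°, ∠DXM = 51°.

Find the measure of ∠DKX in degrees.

∠DKX = 85°

1. ∠DBK = 84°  [linear pair at B on MK]
2. ∠DXK = 50°  [same arc DK]
3. ∠DKM = 51°  [same arc MD]
4. ∠KDX = 45°  [△DBK]
5. ∠DKX = 85°  [△DKX]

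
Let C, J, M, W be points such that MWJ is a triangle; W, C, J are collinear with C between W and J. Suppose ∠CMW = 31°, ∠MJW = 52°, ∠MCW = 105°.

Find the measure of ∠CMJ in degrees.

1. ∠CJM = 52°  [C on ray JW]
2. ∠JCM = 75°  [linear pair at C on WJ]
3. ∠CMJ = 53°  [△MCJ]

∠CMJ = 53°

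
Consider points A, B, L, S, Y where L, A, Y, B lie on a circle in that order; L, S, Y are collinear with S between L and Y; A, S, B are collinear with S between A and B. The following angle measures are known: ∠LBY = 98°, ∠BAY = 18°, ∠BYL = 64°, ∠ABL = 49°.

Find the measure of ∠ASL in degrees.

∠ASL = 67°

1. ∠LAY = 82°  [cyclic LAYB, opposite ∠A+∠B]
2. ∠BAL = 64°  [same arc LB]
3. ∠AYL = 49°  [same arc LA]
4. ∠ALY = 49°  [△LAY]
5. ∠ASL = 67°  [△LSA]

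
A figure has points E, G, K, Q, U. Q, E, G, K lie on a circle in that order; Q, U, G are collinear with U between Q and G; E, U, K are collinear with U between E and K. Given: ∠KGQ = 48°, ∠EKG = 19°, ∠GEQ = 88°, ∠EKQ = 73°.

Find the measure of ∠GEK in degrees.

∠GEK = 40°

1. ∠GKQ = 92°  [cyclic QEGK, opposite ∠E+∠K]
2. ∠GQK = 40°  [△QGK]
3. ∠GEK = 40°  [same arc GK]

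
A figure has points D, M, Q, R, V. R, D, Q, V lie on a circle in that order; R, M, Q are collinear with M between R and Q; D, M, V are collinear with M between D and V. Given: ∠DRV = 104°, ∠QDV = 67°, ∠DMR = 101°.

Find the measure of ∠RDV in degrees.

1. ∠DQV = 76°  [cyclic RDQV, opposite ∠R+∠Q]
2. ∠DVQ = 37°  [△DQV]
3. ∠DRQ = 37°  [same arc DQ]
4. ∠RDV = 42°  [△RMD]

∠RDV = 42°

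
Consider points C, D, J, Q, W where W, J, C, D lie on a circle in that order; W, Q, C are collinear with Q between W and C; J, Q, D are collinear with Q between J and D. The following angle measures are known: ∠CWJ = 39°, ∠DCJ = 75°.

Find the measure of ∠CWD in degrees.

∠CWD = 66°

1. ∠CDJ = 39°  [same arc JC]
2. ∠CJD = 66°  [△JCD]
3. ∠CWD = 66°  [same arc CD]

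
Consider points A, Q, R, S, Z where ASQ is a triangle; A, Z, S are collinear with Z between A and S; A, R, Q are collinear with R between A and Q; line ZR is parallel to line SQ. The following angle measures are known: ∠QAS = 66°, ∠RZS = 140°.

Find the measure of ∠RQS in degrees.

∠RQS = 74°

1. ∠RAZ = 66°  [Z on AS, R on AQ]
2. ∠AZR = 40°  [linear pair at Z on AS]
3. ∠ARZ = 74°  [△AZR]
4. ∠QRZ = 106°  [linear pair at R on AQ]
5. ∠RQS = 74°  [ZR∥SQ, co-interior at Q–R]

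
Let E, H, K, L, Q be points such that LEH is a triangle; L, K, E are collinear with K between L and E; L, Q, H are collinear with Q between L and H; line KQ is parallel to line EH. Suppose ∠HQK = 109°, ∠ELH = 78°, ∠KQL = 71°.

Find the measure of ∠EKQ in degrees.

1. ∠KLQ = 78°  [K on LE, Q on LH]
2. ∠LKQ = 31°  [△LKQ]
3. ∠EKQ = 149°  [linear pair at K on LE]

∠EKQ = 149°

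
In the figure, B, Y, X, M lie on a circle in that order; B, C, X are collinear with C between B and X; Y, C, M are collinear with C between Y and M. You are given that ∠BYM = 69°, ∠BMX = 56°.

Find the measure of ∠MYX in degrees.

1. ∠BXM = 69°  [same arc BM]
2. ∠MBX = 55°  [△BXM]
3. ∠MYX = 55°  [same arc XM]

∠MYX = 55°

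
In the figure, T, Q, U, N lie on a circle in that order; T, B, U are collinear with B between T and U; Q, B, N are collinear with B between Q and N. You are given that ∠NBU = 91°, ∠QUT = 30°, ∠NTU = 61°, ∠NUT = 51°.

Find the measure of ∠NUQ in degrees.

∠NUQ = 81°

1. ∠QNU = 38°  [△UBN]
2. ∠NQU = 61°  [same arc UN]
3. ∠NUQ = 81°  [△QUN]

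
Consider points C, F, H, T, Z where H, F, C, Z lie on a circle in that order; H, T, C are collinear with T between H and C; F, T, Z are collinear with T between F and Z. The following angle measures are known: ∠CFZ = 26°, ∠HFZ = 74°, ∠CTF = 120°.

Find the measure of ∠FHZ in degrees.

1. ∠CHZ = 26°  [same arc CZ]
2. ∠HTZ = 120°  [vertical angles at T]
3. ∠FZH = 34°  [△HTZ]
4. ∠FHZ = 72°  [△HFZ]

∠FHZ = 72°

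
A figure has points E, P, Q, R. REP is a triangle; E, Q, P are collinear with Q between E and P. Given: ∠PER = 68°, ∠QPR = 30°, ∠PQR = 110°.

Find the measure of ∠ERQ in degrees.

∠ERQ = 42°

1. ∠QER = 68°  [Q on ray EP]
2. ∠EQR = 70°  [linear pair at Q on EP]
3. ∠ERQ = 42°  [△REQ]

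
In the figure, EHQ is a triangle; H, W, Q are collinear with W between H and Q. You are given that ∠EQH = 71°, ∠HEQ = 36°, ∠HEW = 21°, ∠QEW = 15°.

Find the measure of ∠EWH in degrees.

∠EWH = 86°

1. ∠EQW = 71°  [W on ray QH]
2. ∠EWQ = 94°  [△EWQ]
3. ∠EWH = 86°  [linear pair at W on HQ]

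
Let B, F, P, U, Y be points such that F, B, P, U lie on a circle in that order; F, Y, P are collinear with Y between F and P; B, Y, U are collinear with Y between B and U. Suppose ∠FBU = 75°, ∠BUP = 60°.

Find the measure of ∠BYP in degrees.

1. ∠BFP = 60°  [same arc BP]
2. ∠BYF = 45°  [△FYB]
3. ∠BYP = 135°  [linear pair at Y on FP]

∠BYP = 135°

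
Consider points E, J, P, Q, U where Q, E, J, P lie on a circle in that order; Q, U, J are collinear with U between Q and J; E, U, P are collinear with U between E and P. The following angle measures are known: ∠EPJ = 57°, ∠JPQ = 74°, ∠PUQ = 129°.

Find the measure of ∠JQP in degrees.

∠JQP = 34°

1. ∠EQJ = 57°  [same arc EJ]
2. ∠JEQ = 106°  [cyclic QEJP, opposite ∠E+∠P]
3. ∠EUJ = 129°  [vertical angles at U]
4. ∠EJQ = 17°  [△QEJ]
5. ∠JEP = 34°  [△EUJ]
6. ∠JQP = 34°  [same arc JP]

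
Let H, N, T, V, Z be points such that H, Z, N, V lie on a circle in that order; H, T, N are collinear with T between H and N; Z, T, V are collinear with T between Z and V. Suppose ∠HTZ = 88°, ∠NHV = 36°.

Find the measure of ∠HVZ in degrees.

1. ∠NTV = 88°  [vertical angles at T]
2. ∠HTV = 92°  [linear pair at T on HN]
3. ∠HVZ = 52°  [△HTV]

∠HVZ = 52°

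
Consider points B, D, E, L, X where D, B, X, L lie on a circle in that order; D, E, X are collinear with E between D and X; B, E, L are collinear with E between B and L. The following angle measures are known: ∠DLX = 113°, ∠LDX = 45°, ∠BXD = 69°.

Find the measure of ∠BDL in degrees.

1. ∠DXL = 22°  [△DXL]
2. ∠BLD = 69°  [same arc DB]
3. ∠DBL = 22°  [same arc DL]
4. ∠BDL = 89°  [△DBL]

∠BDL = 89°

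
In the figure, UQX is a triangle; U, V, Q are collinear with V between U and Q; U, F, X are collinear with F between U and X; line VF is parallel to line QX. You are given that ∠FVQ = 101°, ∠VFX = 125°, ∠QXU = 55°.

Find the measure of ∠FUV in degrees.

∠FUV = 46°

1. ∠FVU = 79°  [linear pair at V on UQ]
2. ∠UFV = 55°  [linear pair at F on UX]
3. ∠FUV = 46°  [△UVF]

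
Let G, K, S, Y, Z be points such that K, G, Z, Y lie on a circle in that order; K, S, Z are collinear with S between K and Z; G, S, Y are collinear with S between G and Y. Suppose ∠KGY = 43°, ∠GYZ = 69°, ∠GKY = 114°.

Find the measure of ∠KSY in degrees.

1. ∠KZY = 43°  [same arc KY]
2. ∠YSZ = 68°  [△ZSY]
3. ∠KSY = 112°  [linear pair at S on KZ]

∠KSY = 112°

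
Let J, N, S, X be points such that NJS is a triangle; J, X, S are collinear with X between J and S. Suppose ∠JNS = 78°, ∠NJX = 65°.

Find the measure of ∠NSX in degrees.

∠NSX = 37°

1. ∠NJS = 65°  [X on ray JS]
2. ∠JSN = 37°  [△NJS]
3. ∠NSX = 37°  [X on ray SJ]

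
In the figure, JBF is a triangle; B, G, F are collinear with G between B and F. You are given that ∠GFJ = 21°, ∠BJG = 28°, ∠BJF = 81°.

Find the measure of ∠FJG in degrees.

1. ∠BFJ = 21°  [G on ray FB]
2. ∠FBJ = 78°  [△JBF]
3. ∠GBJ = 78°  [G on ray BF]
4. ∠BGJ = 74°  [△JBG]
5. ∠FGJ = 106°  [linear pair at G on BF]
6. ∠FJG = 53°  [△JGF]

∠FJG = 53°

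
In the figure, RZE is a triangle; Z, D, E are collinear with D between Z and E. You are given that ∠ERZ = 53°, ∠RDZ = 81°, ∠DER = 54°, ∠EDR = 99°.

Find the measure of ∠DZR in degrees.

∠DZR = 73°

1. ∠REZ = 54°  [D on ray EZ]
2. ∠EZR = 73°  [△RZE]
3. ∠DZR = 73°  [D on ray ZE]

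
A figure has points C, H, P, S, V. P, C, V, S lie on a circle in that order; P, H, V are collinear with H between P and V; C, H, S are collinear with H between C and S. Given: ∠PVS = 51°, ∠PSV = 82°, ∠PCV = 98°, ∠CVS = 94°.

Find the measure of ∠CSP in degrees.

∠CSP = 43°

1. ∠PCS = 51°  [same arc PS]
2. ∠CPS = 86°  [cyclic PCVS, opposite ∠P+∠V]
3. ∠CSP = 43°  [△PCS]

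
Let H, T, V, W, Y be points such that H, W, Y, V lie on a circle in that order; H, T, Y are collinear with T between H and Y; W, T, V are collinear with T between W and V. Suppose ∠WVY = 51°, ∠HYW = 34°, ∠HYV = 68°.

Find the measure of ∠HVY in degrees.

∠HVY = 85°

1. ∠WHY = 51°  [same arc WY]
2. ∠HWY = 95°  [△HWY]
3. ∠HVY = 85°  [cyclic HWYV, opposite ∠W+∠V]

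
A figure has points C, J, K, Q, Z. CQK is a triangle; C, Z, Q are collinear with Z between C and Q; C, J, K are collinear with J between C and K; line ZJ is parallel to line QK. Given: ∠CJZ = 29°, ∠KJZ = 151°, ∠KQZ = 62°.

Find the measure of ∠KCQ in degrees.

∠KCQ = 89°

1. ∠CKQ = 29°  [ZJ∥QK, corresponding at J]
2. ∠CQK = 62°  [Z on ray QC]
3. ∠KCQ = 89°  [△CQK]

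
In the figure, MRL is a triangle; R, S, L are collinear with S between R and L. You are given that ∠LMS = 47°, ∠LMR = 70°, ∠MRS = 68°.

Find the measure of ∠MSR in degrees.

∠MSR = 89°

1. ∠LRM = 68°  [S on ray RL]
2. ∠MLR = 42°  [△MRL]
3. ∠MLS = 42°  [S on ray LR]
4. ∠LSM = 91°  [△MSL]
5. ∠MSR = 89°  [linear pair at S on RL]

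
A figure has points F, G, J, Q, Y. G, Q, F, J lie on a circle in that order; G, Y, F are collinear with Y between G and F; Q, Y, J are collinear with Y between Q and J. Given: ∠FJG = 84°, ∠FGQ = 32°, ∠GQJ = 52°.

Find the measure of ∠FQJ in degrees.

1. ∠FQG = 96°  [cyclic GQFJ, opposite ∠Q+∠J]
2. ∠GFQ = 52°  [△GQF]
3. ∠GYQ = 96°  [△GYQ]
4. ∠FYQ = 84°  [linear pair at Y on GF]
5. ∠FQJ = 44°  [△QYF]

∠FQJ = 44°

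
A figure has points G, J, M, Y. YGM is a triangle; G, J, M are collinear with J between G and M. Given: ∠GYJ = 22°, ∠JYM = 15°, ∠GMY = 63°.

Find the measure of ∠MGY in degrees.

1. ∠JMY = 63°  [J on ray MG]
2. ∠MJY = 102°  [△YJM]
3. ∠GJY = 78°  [linear pair at J on GM]
4. ∠JGY = 80°  [△YGJ]
5. ∠MGY = 80°  [J on ray GM]

∠MGY = 80°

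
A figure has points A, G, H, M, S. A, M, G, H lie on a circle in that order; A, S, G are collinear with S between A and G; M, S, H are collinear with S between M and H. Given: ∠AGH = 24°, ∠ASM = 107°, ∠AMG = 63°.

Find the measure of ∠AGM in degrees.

∠AGM = 68°

1. ∠AMH = 24°  [same arc AH]
2. ∠GAM = 49°  [△ASM]
3. ∠AGM = 68°  [△AMG]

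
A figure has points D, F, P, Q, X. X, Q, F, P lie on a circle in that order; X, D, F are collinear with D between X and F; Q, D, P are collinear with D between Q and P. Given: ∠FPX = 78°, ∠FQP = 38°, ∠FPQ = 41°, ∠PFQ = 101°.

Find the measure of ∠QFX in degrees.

1. ∠FQX = 102°  [cyclic XQFP, opposite ∠Q+∠P]
2. ∠FXQ = 41°  [same arc QF]
3. ∠QFX = 37°  [△XQF]

∠QFX = 37°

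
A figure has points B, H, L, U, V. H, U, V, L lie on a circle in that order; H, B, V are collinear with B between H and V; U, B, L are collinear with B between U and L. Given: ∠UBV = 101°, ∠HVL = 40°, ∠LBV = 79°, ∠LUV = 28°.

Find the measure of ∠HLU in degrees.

∠HLU = 51°

1. ∠HBL = 101°  [vertical angles at B]
2. ∠LHV = 28°  [same arc VL]
3. ∠HLU = 51°  [△HBL]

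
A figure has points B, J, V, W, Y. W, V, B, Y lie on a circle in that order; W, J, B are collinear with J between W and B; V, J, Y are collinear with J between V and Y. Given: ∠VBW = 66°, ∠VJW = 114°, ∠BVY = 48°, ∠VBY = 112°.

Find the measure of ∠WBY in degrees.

1. ∠BJY = 114°  [vertical angles at J]
2. ∠BYV = 20°  [△VBY]
3. ∠WBY = 46°  [△BJY]

∠WBY = 46°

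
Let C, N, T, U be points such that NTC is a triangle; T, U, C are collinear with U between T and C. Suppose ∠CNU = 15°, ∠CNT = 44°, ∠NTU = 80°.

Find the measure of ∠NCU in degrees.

∠NCU = 56°

1. ∠CTN = 80°  [U on ray TC]
2. ∠NCT = 56°  [△NTC]
3. ∠NCU = 56°  [U on ray CT]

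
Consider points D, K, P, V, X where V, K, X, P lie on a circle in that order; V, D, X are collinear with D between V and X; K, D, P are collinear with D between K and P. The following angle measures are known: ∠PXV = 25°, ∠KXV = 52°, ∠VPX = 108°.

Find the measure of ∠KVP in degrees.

1. ∠PKV = 25°  [same arc VP]
2. ∠KPV = 52°  [same arc VK]
3. ∠KVP = 103°  [△VKP]

∠KVP = 103°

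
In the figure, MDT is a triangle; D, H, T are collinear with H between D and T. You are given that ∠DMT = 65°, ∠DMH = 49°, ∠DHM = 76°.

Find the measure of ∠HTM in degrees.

1. ∠HDM = 55°  [△MDH]
2. ∠MDT = 55°  [H on ray DT]
3. ∠DTM = 60°  [△MDT]
4. ∠HTM = 60°  [H on ray TD]

∠HTM = 60°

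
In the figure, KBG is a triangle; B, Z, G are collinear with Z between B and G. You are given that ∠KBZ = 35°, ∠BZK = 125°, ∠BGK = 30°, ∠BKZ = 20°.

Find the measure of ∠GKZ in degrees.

∠GKZ = 95°

1. ∠GZK = 55°  [linear pair at Z on BG]
2. ∠KGZ = 30°  [Z on ray GB]
3. ∠GKZ = 95°  [△KZG]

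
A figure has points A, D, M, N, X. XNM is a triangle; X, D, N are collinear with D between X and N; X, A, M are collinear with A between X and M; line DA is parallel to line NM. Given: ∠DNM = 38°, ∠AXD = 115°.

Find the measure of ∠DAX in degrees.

∠DAX = 27°

1. ∠MNX = 38°  [D on ray NX]
2. ∠MXN = 115°  [D on XN, A on XM]
3. ∠NMX = 27°  [△XNM]
4. ∠DAX = 27°  [DA∥NM, corresponding at A]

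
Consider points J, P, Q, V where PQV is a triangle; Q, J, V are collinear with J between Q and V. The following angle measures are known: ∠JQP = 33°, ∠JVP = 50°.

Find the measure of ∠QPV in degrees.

1. ∠PQV = 33°  [J on ray QV]
2. ∠PVQ = 50°  [J on ray VQ]
3. ∠QPV = 97°  [△PQV]

∠QPV = 97°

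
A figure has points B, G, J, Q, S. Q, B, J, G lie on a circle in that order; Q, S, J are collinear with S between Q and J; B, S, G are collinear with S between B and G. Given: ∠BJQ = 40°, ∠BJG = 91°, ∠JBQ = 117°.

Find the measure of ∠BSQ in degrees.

∠BSQ = 106°

1. ∠BGQ = 40°  [same arc QB]
2. ∠BQJ = 23°  [△QBJ]
3. ∠BQG = 89°  [cyclic QBJG, opposite ∠Q+∠J]
4. ∠GBQ = 51°  [△QBG]
5. ∠BSQ = 106°  [△QSB]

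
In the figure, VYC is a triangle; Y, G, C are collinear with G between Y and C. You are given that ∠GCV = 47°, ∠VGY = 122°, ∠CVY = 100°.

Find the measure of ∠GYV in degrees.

∠GYV = 33°

1. ∠VCY = 47°  [G on ray CY]
2. ∠CYV = 33°  [△VYC]
3. ∠GYV = 33°  [G on ray YC]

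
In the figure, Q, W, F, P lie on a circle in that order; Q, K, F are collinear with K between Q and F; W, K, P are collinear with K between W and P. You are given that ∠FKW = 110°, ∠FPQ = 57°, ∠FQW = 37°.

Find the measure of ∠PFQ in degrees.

1. ∠PKQ = 110°  [vertical angles at K]
2. ∠FPW = 37°  [same arc WF]
3. ∠FKP = 70°  [linear pair at K on QF]
4. ∠PFQ = 73°  [△FKP]

∠PFQ = 73°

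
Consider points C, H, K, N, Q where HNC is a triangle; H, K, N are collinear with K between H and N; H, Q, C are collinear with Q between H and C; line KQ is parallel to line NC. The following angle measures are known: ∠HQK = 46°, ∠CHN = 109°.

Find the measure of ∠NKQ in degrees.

1. ∠HCN = 46°  [KQ∥NC, corresponding at Q]
2. ∠CNH = 25°  [△HNC]
3. ∠HKQ = 25°  [KQ∥NC, corresponding at K]
4. ∠NKQ = 155°  [linear pair at K on HN]

∠NKQ = 155°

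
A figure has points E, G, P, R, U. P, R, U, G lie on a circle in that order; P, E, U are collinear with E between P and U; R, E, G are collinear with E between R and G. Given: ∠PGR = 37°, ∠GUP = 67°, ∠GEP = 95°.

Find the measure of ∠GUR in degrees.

1. ∠PUR = 37°  [same arc PR]
2. ∠REU = 95°  [vertical angles at E]
3. ∠GEU = 85°  [linear pair at E on PU]
4. ∠GRU = 48°  [△REU]
5. ∠RGU = 28°  [△UEG]
6. ∠GUR = 104°  [△RUG]

∠GUR = 104°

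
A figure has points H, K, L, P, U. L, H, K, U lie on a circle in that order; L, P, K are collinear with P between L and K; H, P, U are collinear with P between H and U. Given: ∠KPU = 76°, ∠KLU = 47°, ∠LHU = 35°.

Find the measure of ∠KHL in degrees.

∠KHL = 82°

1. ∠HPL = 76°  [vertical angles at P]
2. ∠KHU = 47°  [same arc KU]
3. ∠HLK = 69°  [△LPH]
4. ∠HPK = 104°  [linear pair at P on LK]
5. ∠HKL = 29°  [△HPK]
6. ∠KHL = 82°  [△LHK]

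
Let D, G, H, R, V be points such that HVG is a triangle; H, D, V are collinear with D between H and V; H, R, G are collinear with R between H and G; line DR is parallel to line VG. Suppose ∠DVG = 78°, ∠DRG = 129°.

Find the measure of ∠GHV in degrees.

1. ∠GVH = 78°  [D on ray VH]
2. ∠DRH = 51°  [linear pair at R on HG]
3. ∠HDR = 78°  [DR∥VG, corresponding at D]
4. ∠DHR = 51°  [△HDR]
5. ∠GHV = 51°  [D on HV, R on HG]

∠GHV = 51°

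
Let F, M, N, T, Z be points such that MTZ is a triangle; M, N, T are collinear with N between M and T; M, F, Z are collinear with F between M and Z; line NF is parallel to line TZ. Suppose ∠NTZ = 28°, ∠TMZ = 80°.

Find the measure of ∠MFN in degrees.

1. ∠MTZ = 28°  [N on ray TM]
2. ∠MZT = 72°  [△MTZ]
3. ∠MFN = 72°  [NF∥TZ, corresponding at F]

∠MFN = 72°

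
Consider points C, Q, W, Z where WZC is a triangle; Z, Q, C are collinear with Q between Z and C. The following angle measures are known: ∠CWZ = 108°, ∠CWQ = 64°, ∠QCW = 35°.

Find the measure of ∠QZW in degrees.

∠QZW = 37°

1. ∠WCZ = 35°  [Q on ray CZ]
2. ∠CZW = 37°  [△WZC]
3. ∠QZW = 37°  [Q on ray ZC]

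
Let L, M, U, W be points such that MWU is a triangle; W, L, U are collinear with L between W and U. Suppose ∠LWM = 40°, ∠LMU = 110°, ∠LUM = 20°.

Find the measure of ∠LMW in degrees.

1. ∠MLU = 50°  [△MLU]
2. ∠MLW = 130°  [linear pair at L on WU]
3. ∠LMW = 10°  [△MWL]

∠LMW = 10°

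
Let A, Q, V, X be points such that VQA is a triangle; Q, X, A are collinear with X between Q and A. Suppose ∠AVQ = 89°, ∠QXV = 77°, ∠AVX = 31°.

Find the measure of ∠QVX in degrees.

1. ∠AXV = 103°  [linear pair at X on QA]
2. ∠VAX = 46°  [△VXA]
3. ∠QAV = 46°  [X on ray AQ]
4. ∠AQV = 45°  [△VQA]
5. ∠VQX = 45°  [X on ray QA]
6. ∠QVX = 58°  [△VQX]

∠QVX = 58°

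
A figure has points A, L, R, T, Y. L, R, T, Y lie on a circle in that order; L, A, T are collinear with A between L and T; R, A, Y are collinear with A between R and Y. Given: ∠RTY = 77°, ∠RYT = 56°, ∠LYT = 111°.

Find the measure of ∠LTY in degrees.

∠LTY = 22°

1. ∠TRY = 47°  [△RTY]
2. ∠TLY = 47°  [same arc TY]
3. ∠LTY = 22°  [△LTY]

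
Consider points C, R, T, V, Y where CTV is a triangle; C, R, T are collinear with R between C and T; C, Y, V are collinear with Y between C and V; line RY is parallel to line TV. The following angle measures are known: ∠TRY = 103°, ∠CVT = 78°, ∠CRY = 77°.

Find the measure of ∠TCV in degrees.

1. ∠CYR = 78°  [RY∥TV, corresponding at Y]
2. ∠RCY = 25°  [△CRY]
3. ∠TCV = 25°  [R on CT, Y on CV]

∠TCV = 25°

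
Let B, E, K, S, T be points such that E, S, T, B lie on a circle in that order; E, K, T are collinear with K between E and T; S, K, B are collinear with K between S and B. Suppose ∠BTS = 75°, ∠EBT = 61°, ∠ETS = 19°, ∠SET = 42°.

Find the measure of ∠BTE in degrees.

∠BTE = 56°

1. ∠BES = 105°  [cyclic ESTB, opposite ∠E+∠T]
2. ∠EBS = 19°  [same arc ES]
3. ∠BSE = 56°  [△ESB]
4. ∠BTE = 56°  [same arc EB]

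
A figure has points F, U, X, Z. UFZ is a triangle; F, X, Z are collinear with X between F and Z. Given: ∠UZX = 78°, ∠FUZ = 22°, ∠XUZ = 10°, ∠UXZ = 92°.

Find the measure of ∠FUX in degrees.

∠FUX = 12°

1. ∠FZU = 78°  [X on ray ZF]
2. ∠UFZ = 80°  [△UFZ]
3. ∠FXU = 88°  [linear pair at X on FZ]
4. ∠UFX = 80°  [X on ray FZ]
5. ∠FUX = 12°  [△UFX]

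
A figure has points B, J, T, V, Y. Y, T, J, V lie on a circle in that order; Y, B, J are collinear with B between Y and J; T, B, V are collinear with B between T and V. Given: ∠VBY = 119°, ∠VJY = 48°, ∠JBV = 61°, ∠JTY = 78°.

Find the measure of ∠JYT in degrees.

∠JYT = 71°

1. ∠VTY = 48°  [same arc YV]
2. ∠TBY = 61°  [vertical angles at B]
3. ∠JYT = 71°  [△YBT]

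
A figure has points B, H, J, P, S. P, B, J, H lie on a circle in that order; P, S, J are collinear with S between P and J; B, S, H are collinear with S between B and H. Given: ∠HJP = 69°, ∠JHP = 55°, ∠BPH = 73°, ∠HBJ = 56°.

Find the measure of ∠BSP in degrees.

1. ∠HBP = 69°  [same arc PH]
2. ∠BJH = 107°  [cyclic PBJH, opposite ∠P+∠J]
3. ∠BHJ = 17°  [△BJH]
4. ∠BPJ = 17°  [same arc BJ]
5. ∠BSP = 94°  [△PSB]

∠BSP = 94°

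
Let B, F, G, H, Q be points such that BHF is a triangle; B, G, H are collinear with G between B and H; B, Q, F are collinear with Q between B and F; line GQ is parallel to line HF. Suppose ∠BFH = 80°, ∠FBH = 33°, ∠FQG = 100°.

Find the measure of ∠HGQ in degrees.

∠HGQ = 113°

1. ∠BHF = 67°  [△BHF]
2. ∠BGQ = 67°  [GQ∥HF, corresponding at G]
3. ∠HGQ = 113°  [linear pair at G on BH]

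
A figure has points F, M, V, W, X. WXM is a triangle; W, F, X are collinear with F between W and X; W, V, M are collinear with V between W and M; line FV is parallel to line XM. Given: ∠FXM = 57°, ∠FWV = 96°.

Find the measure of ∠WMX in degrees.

∠WMX = 27°

1. ∠MXW = 57°  [F on ray XW]
2. ∠MWX = 96°  [F on WX, V on WM]
3. ∠WMX = 27°  [△WXM]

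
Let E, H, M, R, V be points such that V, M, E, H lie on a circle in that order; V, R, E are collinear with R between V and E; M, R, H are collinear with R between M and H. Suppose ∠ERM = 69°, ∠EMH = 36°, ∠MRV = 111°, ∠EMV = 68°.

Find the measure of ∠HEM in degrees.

1. ∠EVH = 36°  [same arc EH]
2. ∠ERH = 111°  [vertical angles at R]
3. ∠EHV = 112°  [cyclic VMEH, opposite ∠M+∠H]
4. ∠HEV = 32°  [△VEH]
5. ∠EHM = 37°  [△ERH]
6. ∠HEM = 107°  [△MEH]

∠HEM = 107°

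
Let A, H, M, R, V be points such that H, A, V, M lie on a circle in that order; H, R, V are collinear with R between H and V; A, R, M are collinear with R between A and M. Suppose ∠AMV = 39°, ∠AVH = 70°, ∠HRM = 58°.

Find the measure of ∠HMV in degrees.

1. ∠AHV = 39°  [same arc AV]
2. ∠HAV = 71°  [△HAV]
3. ∠HMV = 109°  [cyclic HAVM, opposite ∠A+∠M]

∠HMV = 109°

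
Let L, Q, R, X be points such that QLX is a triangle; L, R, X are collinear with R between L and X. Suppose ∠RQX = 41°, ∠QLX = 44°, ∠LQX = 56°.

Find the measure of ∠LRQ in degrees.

∠LRQ = 121°

1. ∠LXQ = 80°  [△QLX]
2. ∠QXR = 80°  [R on ray XL]
3. ∠QRX = 59°  [△QRX]
4. ∠LRQ = 121°  [linear pair at R on LX]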